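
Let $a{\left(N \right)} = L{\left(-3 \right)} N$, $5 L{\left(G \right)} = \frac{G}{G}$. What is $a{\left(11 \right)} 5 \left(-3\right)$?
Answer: $-33$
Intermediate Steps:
$L{\left(G \right)} = \frac{1}{5}$ ($L{\left(G \right)} = \frac{G \frac{1}{G}}{5} = \frac{1}{5} \cdot 1 = \frac{1}{5}$)
$a{\left(N \right)} = \frac{N}{5}$
$a{\left(11 \right)} 5 \left(-3\right) = \frac{1}{5} \cdot 11 \cdot 5 \left(-3\right) = \frac{11}{5} \left(-15\right) = -33$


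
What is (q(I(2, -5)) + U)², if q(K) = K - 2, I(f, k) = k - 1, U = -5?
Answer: 169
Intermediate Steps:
I(f, k) = -1 + k
q(K) = -2 + K
(q(I(2, -5)) + U)² = ((-2 + (-1 - 5)) - 5)² = ((-2 - 6) - 5)² = (-8 - 5)² = (-13)² = 169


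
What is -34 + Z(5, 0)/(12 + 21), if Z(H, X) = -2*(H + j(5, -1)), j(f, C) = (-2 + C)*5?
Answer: -1102/33 ≈ -33.394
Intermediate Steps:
j(f, C) = -10 + 5*C
Z(H, X) = 30 - 2*H (Z(H, X) = -2*(H + (-10 + 5*(-1))) = -2*(H + (-10 - 5)) = -2*(H - 15) = -2*(-15 + H) = 30 - 2*H)
-34 + Z(5, 0)/(12 + 21) = -34 + (30 - 2*5)/(12 + 21) = -34 + (30 - 10)/33 = -34 + (1/33)*20 = -34 + 20/33 = -1102/33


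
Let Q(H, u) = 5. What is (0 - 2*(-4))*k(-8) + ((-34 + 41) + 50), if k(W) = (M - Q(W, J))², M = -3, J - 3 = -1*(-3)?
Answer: 569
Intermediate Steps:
J = 6 (J = 3 - 1*(-3) = 3 + 3 = 6)
k(W) = 64 (k(W) = (-3 - 1*5)² = (-3 - 5)² = (-8)² = 64)
(0 - 2*(-4))*k(-8) + ((-34 + 41) + 50) = (0 - 2*(-4))*64 + ((-34 + 41) + 50) = (0 + 8)*64 + (7 + 50) = 8*64 + 57 = 512 + 57 = 569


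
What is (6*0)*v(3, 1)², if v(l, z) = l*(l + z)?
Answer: 0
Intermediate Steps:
(6*0)*v(3, 1)² = (6*0)*(3*(3 + 1))² = 0*(3*4)² = 0*12² = 0*144 = 0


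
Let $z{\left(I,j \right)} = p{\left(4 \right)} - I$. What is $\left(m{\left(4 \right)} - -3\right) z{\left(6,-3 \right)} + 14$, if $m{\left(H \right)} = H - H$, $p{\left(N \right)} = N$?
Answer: $8$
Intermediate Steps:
$m{\left(H \right)} = 0$
$z{\left(I,j \right)} = 4 - I$
$\left(m{\left(4 \right)} - -3\right) z{\left(6,-3 \right)} + 14 = \left(0 - -3\right) \left(4 - 6\right) + 14 = \left(0 + 3\right) \left(4 - 6\right) + 14 = 3 \left(-2\right) + 14 = -6 + 14 = 8$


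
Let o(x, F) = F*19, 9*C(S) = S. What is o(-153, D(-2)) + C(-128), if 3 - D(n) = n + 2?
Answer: 385/9 ≈ 42.778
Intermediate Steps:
C(S) = S/9
D(n) = 1 - n (D(n) = 3 - (n + 2) = 3 - (2 + n) = 3 + (-2 - n) = 1 - n)
o(x, F) = 19*F
o(-153, D(-2)) + C(-128) = 19*(1 - 1*(-2)) + (⅑)*(-128) = 19*(1 + 2) - 128/9 = 19*3 - 128/9 = 57 - 128/9 = 385/9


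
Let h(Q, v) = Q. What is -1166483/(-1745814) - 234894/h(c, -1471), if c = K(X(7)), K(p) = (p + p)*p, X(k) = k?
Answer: -29283351313/12220698 ≈ -2396.2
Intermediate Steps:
K(p) = 2*p² (K(p) = (2*p)*p = 2*p²)
c = 98 (c = 2*7² = 2*49 = 98)
-1166483/(-1745814) - 234894/h(c, -1471) = -1166483/(-1745814) - 234894/98 = -1166483*(-1/1745814) - 234894*1/98 = 1166483/1745814 - 117447/49 = -29283351313/12220698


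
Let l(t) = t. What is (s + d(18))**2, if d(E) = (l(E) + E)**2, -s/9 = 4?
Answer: 1587600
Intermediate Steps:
s = -36 (s = -9*4 = -36)
d(E) = 4*E**2 (d(E) = (E + E)**2 = (2*E)**2 = 4*E**2)
(s + d(18))**2 = (-36 + 4*18**2)**2 = (-36 + 4*324)**2 = (-36 + 1296)**2 = 1260**2 = 1587600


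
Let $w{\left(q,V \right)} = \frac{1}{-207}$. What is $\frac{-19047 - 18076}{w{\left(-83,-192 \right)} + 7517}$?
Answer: $- \frac{7684461}{1556018} \approx -4.9385$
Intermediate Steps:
$w{\left(q,V \right)} = - \frac{1}{207}$
$\frac{-19047 - 18076}{w{\left(-83,-192 \right)} + 7517} = \frac{-19047 - 18076}{- \frac{1}{207} + 7517} = - \frac{37123}{\frac{1556018}{207}} = \left(-37123\right) \frac{207}{1556018} = - \frac{7684461}{1556018}$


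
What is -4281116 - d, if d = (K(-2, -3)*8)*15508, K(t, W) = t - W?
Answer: -4405180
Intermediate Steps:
d = 124064 (d = ((-2 - 1*(-3))*8)*15508 = ((-2 + 3)*8)*15508 = (1*8)*15508 = 8*15508 = 124064)
-4281116 - d = -4281116 - 1*124064 = -4281116 - 124064 = -4405180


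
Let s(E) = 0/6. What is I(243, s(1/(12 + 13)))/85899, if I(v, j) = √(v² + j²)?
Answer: 81/28633 ≈ 0.0028289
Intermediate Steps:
s(E) = 0 (s(E) = 0*(⅙) = 0)
I(v, j) = √(j² + v²)
I(243, s(1/(12 + 13)))/85899 = √(0² + 243²)/85899 = √(0 + 59049)*(1/85899) = √59049*(1/85899) = 243*(1/85899) = 81/28633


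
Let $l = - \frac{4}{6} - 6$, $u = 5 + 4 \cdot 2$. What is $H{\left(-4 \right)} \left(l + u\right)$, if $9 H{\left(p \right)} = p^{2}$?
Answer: $\frac{304}{27} \approx 11.259$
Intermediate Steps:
$H{\left(p \right)} = \frac{p^{2}}{9}$
$u = 13$ ($u = 5 + 8 = 13$)
$l = - \frac{20}{3}$ ($l = \left(-4\right) \frac{1}{6} - 6 = - \frac{2}{3} - 6 = - \frac{20}{3} \approx -6.6667$)
$H{\left(-4 \right)} \left(l + u\right) = \frac{\left(-4\right)^{2}}{9} \left(- \frac{20}{3} + 13\right) = \frac{1}{9} \cdot 16 \cdot \frac{19}{3} = \frac{16}{9} \cdot \frac{19}{3} = \frac{304}{27}$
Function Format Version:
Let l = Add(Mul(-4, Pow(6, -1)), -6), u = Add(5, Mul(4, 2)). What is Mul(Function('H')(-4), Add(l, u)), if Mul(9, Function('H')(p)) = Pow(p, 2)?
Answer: Rational(304, 27) ≈ 11.259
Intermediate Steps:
Function('H')(p) = Mul(Rational(1, 9), Pow(p, 2))
u = 13 (u = Add(5, 8) = 13)
l = Rational(-20, 3) (l = Add(Mul(-4, Rational(1, 6)), -6) = Add(Rational(-2, 3), -6) = Rational(-20, 3) ≈ -6.6667)
Mul(Function('H')(-4), Add(l, u)) = Mul(Mul(Rational(1, 9), Pow(-4, 2)), Add(Rational(-20, 3), 13)) = Mul(Mul(Rational(1, 9), 16), Rational(19, 3)) = Mul(Rational(16, 9), Rational(19, 3)) = Rational(304, 27)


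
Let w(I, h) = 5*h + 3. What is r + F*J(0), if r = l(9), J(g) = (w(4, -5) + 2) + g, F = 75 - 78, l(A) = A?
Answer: 69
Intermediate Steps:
w(I, h) = 3 + 5*h
F = -3
J(g) = -20 + g (J(g) = ((3 + 5*(-5)) + 2) + g = ((3 - 25) + 2) + g = (-22 + 2) + g = -20 + g)
r = 9
r + F*J(0) = 9 - 3*(-20 + 0) = 9 - 3*(-20) = 9 + 60 = 69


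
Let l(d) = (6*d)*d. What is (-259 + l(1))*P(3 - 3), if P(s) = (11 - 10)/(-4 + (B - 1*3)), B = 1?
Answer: 253/6 ≈ 42.167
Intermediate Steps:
l(d) = 6*d²
P(s) = -⅙ (P(s) = (11 - 10)/(-4 + (1 - 1*3)) = 1/(-4 + (1 - 3)) = 1/(-4 - 2) = 1/(-6) = 1*(-⅙) = -⅙)
(-259 + l(1))*P(3 - 3) = (-259 + 6*1²)*(-⅙) = (-259 + 6*1)*(-⅙) = (-259 + 6)*(-⅙) = -253*(-⅙) = 253/6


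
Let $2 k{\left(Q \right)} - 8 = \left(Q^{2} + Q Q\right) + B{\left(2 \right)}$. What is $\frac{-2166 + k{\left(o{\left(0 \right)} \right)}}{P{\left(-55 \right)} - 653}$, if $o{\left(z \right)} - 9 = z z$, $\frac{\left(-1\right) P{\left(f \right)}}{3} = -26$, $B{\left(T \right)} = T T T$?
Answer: $\frac{2077}{575} \approx 3.6122$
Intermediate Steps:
$B{\left(T \right)} = T^{3}$ ($B{\left(T \right)} = T^{2} T = T^{3}$)
$P{\left(f \right)} = 78$ ($P{\left(f \right)} = \left(-3\right) \left(-26\right) = 78$)
$o{\left(z \right)} = 9 + z^{2}$ ($o{\left(z \right)} = 9 + z z = 9 + z^{2}$)
$k{\left(Q \right)} = 8 + Q^{2}$ ($k{\left(Q \right)} = 4 + \frac{\left(Q^{2} + Q Q\right) + 2^{3}}{2} = 4 + \frac{\left(Q^{2} + Q^{2}\right) + 8}{2} = 4 + \frac{2 Q^{2} + 8}{2} = 4 + \frac{8 + 2 Q^{2}}{2} = 4 + \left(4 + Q^{2}\right) = 8 + Q^{2}$)
$\frac{-2166 + k{\left(o{\left(0 \right)} \right)}}{P{\left(-55 \right)} - 653} = \frac{-2166 + \left(8 + \left(9 + 0^{2}\right)^{2}\right)}{78 - 653} = \frac{-2166 + \left(8 + \left(9 + 0\right)^{2}\right)}{-575} = \left(-2166 + \left(8 + 9^{2}\right)\right) \left(- \frac{1}{575}\right) = \left(-2166 + \left(8 + 81\right)\right) \left(- \frac{1}{575}\right) = \left(-2166 + 89\right) \left(- \frac{1}{575}\right) = \left(-2077\right) \left(- \frac{1}{575}\right) = \frac{2077}{575}$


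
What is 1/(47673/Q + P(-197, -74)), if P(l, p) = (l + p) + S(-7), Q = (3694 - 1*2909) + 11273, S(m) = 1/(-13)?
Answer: -156754/41872643 ≈ -0.0037436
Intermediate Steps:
S(m) = -1/13
Q = 12058 (Q = (3694 - 2909) + 11273 = 785 + 11273 = 12058)
P(l, p) = -1/13 + l + p (P(l, p) = (l + p) - 1/13 = -1/13 + l + p)
1/(47673/Q + P(-197, -74)) = 1/(47673/12058 + (-1/13 - 197 - 74)) = 1/(47673*(1/12058) - 3524/13) = 1/(47673/12058 - 3524/13) = 1/(-41872643/156754) = -156754/41872643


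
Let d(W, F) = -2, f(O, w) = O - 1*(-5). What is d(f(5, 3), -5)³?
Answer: -8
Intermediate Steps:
f(O, w) = 5 + O (f(O, w) = O + 5 = 5 + O)
d(f(5, 3), -5)³ = (-2)³ = -8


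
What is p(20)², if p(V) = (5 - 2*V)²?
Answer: 1500625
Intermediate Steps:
p(20)² = ((-5 + 2*20)²)² = ((-5 + 40)²)² = (35²)² = 1225² = 1500625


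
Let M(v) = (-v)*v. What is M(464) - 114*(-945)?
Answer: -107566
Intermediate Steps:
M(v) = -v**2
M(464) - 114*(-945) = -1*464**2 - 114*(-945) = -1*215296 + 107730 = -215296 + 107730 = -107566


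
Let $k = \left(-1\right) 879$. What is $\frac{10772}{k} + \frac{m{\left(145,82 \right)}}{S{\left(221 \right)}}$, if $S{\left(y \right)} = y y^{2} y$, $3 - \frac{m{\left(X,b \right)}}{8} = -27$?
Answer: $- \frac{25695994811972}{2096804643999} \approx -12.255$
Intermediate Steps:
$m{\left(X,b \right)} = 240$ ($m{\left(X,b \right)} = 24 - -216 = 24 + 216 = 240$)
$k = -879$
$S{\left(y \right)} = y^{4}$ ($S{\left(y \right)} = y^{3} y = y^{4}$)
$\frac{10772}{k} + \frac{m{\left(145,82 \right)}}{S{\left(221 \right)}} = \frac{10772}{-879} + \frac{240}{221^{4}} = 10772 \left(- \frac{1}{879}\right) + \frac{240}{2385443281} = - \frac{10772}{879} + 240 \cdot \frac{1}{2385443281} = - \frac{10772}{879} + \frac{240}{2385443281} = - \frac{25695994811972}{2096804643999}$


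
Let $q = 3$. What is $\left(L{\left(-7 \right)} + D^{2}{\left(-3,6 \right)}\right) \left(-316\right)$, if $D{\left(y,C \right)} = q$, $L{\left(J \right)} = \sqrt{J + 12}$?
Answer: $-2844 - 316 \sqrt{5} \approx -3550.6$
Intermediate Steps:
$L{\left(J \right)} = \sqrt{12 + J}$
$D{\left(y,C \right)} = 3$
$\left(L{\left(-7 \right)} + D^{2}{\left(-3,6 \right)}\right) \left(-316\right) = \left(\sqrt{12 - 7} + 3^{2}\right) \left(-316\right) = \left(\sqrt{5} + 9\right) \left(-316\right) = \left(9 + \sqrt{5}\right) \left(-316\right) = -2844 - 316 \sqrt{5}$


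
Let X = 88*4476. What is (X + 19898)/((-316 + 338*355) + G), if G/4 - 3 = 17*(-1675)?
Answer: 206893/2893 ≈ 71.515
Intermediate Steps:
G = -113888 (G = 12 + 4*(17*(-1675)) = 12 + 4*(-28475) = 12 - 113900 = -113888)
X = 393888
(X + 19898)/((-316 + 338*355) + G) = (393888 + 19898)/((-316 + 338*355) - 113888) = 413786/((-316 + 119990) - 113888) = 413786/(119674 - 113888) = 413786/5786 = 413786*(1/5786) = 206893/2893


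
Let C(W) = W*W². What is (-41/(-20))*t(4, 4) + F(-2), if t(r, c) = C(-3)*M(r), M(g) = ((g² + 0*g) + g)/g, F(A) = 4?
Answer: -1091/4 ≈ -272.75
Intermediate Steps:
C(W) = W³
M(g) = (g + g²)/g (M(g) = ((g² + 0) + g)/g = (g² + g)/g = (g + g²)/g)
t(r, c) = -27 - 27*r (t(r, c) = (-3)³*(1 + r) = -27*(1 + r) = -27 - 27*r)
(-41/(-20))*t(4, 4) + F(-2) = (-41/(-20))*(-27 - 27*4) + 4 = (-41*(-1/20))*(-27 - 108) + 4 = (41/20)*(-135) + 4 = -1107/4 + 4 = -1091/4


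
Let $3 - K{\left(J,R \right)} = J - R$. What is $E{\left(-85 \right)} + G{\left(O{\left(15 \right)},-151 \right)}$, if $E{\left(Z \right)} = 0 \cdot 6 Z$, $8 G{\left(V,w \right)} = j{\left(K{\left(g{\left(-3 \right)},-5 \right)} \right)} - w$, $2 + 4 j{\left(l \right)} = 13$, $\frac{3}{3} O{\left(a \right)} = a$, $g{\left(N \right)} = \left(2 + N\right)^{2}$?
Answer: $\frac{615}{32} \approx 19.219$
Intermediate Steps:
$O{\left(a \right)} = a$
$K{\left(J,R \right)} = 3 + R - J$ ($K{\left(J,R \right)} = 3 - \left(J - R\right) = 3 + R - J$)
$j{\left(l \right)} = \frac{11}{4}$ ($j{\left(l \right)} = - \frac{1}{2} + \frac{1}{4} \cdot 13 = - \frac{1}{2} + \frac{13}{4} = \frac{11}{4}$)
$G{\left(V,w \right)} = \frac{11}{32} - \frac{w}{8}$ ($G{\left(V,w \right)} = \frac{\frac{11}{4} - w}{8} = \frac{11}{32} - \frac{w}{8}$)
$E{\left(Z \right)} = 0$ ($E{\left(Z \right)} = 0 Z = 0$)
$E{\left(-85 \right)} + G{\left(O{\left(15 \right)},-151 \right)} = 0 + \left(\frac{11}{32} - - \frac{151}{8}\right) = 0 + \left(\frac{11}{32} + \frac{151}{8}\right) = 0 + \frac{615}{32} = \frac{615}{32}$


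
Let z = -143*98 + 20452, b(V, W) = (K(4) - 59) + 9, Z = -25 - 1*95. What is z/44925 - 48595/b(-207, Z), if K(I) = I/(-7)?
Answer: 5094730559/5301150 ≈ 961.06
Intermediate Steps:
K(I) = -I/7 (K(I) = I*(-⅐) = -I/7)
Z = -120 (Z = -25 - 95 = -120)
b(V, W) = -354/7 (b(V, W) = (-⅐*4 - 59) + 9 = (-4/7 - 59) + 9 = -417/7 + 9 = -354/7)
z = 6438 (z = -14014 + 20452 = 6438)
z/44925 - 48595/b(-207, Z) = 6438/44925 - 48595/(-354/7) = 6438*(1/44925) - 48595*(-7/354) = 2146/14975 + 340165/354 = 5094730559/5301150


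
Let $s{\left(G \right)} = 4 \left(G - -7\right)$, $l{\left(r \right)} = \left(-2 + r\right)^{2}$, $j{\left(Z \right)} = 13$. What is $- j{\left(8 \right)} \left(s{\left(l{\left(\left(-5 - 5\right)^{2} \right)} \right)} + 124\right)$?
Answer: $-501384$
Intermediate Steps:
$s{\left(G \right)} = 28 + 4 G$ ($s{\left(G \right)} = 4 \left(G + \left(-2 + 9\right)\right) = 4 \left(G + 7\right) = 4 \left(7 + G\right) = 28 + 4 G$)
$- j{\left(8 \right)} \left(s{\left(l{\left(\left(-5 - 5\right)^{2} \right)} \right)} + 124\right) = - 13 \left(\left(28 + 4 \left(-2 + \left(-5 - 5\right)^{2}\right)^{2}\right) + 124\right) = - 13 \left(\left(28 + 4 \left(-2 + \left(-10\right)^{2}\right)^{2}\right) + 124\right) = - 13 \left(\left(28 + 4 \left(-2 + 100\right)^{2}\right) + 124\right) = - 13 \left(\left(28 + 4 \cdot 98^{2}\right) + 124\right) = - 13 \left(\left(28 + 4 \cdot 9604\right) + 124\right) = - 13 \left(\left(28 + 38416\right) + 124\right) = - 13 \left(38444 + 124\right) = - 13 \cdot 38568 = \left(-1\right) 501384 = -501384$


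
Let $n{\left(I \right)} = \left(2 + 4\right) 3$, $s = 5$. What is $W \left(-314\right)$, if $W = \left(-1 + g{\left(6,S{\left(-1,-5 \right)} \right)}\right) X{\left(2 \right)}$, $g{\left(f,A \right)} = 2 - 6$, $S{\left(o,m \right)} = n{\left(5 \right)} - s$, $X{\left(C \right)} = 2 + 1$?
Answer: $4710$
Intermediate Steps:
$X{\left(C \right)} = 3$
$n{\left(I \right)} = 18$ ($n{\left(I \right)} = 6 \cdot 3 = 18$)
$S{\left(o,m \right)} = 13$ ($S{\left(o,m \right)} = 18 - 5 = 13$)
$g{\left(f,A \right)} = -4$ ($g{\left(f,A \right)} = 2 - 6 = -4$)
$W = -15$ ($W = \left(-1 - 4\right) 3 = \left(-5\right) 3 = -15$)
$W \left(-314\right) = \left(-15\right) \left(-314\right) = 4710$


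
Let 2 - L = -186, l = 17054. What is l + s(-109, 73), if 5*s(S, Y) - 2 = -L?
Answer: 85084/5 ≈ 17017.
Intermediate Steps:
L = 188 (L = 2 - 1*(-186) = 2 + 186 = 188)
s(S, Y) = -186/5 (s(S, Y) = ⅖ + (-1*188)/5 = ⅖ + (⅕)*(-188) = ⅖ - 188/5 = -186/5)
l + s(-109, 73) = 17054 - 186/5 = 85084/5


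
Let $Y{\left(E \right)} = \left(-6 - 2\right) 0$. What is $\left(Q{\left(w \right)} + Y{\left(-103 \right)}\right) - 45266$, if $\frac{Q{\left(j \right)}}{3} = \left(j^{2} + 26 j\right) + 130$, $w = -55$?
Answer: $-40091$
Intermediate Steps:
$Y{\left(E \right)} = 0$ ($Y{\left(E \right)} = \left(-8\right) 0 = 0$)
$Q{\left(j \right)} = 390 + 3 j^{2} + 78 j$ ($Q{\left(j \right)} = 3 \left(\left(j^{2} + 26 j\right) + 130\right) = 3 \left(130 + j^{2} + 26 j\right) = 390 + 3 j^{2} + 78 j$)
$\left(Q{\left(w \right)} + Y{\left(-103 \right)}\right) - 45266 = \left(\left(390 + 3 \left(-55\right)^{2} + 78 \left(-55\right)\right) + 0\right) - 45266 = \left(\left(390 + 3 \cdot 3025 - 4290\right) + 0\right) - 45266 = \left(\left(390 + 9075 - 4290\right) + 0\right) - 45266 = \left(5175 + 0\right) - 45266 = 5175 - 45266 = -40091$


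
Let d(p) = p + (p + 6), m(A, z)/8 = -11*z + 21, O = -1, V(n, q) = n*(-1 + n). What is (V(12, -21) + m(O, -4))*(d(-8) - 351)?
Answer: -235372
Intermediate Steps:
m(A, z) = 168 - 88*z (m(A, z) = 8*(-11*z + 21) = 8*(21 - 11*z) = 168 - 88*z)
d(p) = 6 + 2*p (d(p) = p + (6 + p) = 6 + 2*p)
(V(12, -21) + m(O, -4))*(d(-8) - 351) = (12*(-1 + 12) + (168 - 88*(-4)))*((6 + 2*(-8)) - 351) = (12*11 + (168 + 352))*((6 - 16) - 351) = (132 + 520)*(-10 - 351) = 652*(-361) = -235372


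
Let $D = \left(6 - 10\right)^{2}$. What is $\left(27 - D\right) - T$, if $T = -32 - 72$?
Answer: $115$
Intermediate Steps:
$D = 16$ ($D = \left(-4\right)^{2} = 16$)
$T = -104$ ($T = -32 - 72 = -104$)
$\left(27 - D\right) - T = \left(27 - 16\right) - -104 = \left(27 - 16\right) + 104 = 11 + 104 = 115$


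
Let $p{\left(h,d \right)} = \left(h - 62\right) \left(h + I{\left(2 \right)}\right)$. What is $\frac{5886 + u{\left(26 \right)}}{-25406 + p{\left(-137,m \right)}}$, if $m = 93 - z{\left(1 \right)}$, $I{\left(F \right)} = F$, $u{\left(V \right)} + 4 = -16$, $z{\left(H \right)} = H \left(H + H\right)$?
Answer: $\frac{5866}{1459} \approx 4.0206$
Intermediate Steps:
$z{\left(H \right)} = 2 H^{2}$ ($z{\left(H \right)} = H 2 H = 2 H^{2}$)
$u{\left(V \right)} = -20$ ($u{\left(V \right)} = -4 - 16 = -20$)
$m = 91$ ($m = 93 - 2 \cdot 1^{2} = 93 - 2 \cdot 1 = 93 - 2 = 91$)
$p{\left(h,d \right)} = \left(-62 + h\right) \left(2 + h\right)$ ($p{\left(h,d \right)} = \left(h - 62\right) \left(h + 2\right) = \left(-62 + h\right) \left(2 + h\right)$)
$\frac{5886 + u{\left(26 \right)}}{-25406 + p{\left(-137,m \right)}} = \frac{5886 - 20}{-25406 - \left(-8096 - 18769\right)} = \frac{5866}{-25406 + \left(-124 + 18769 + 8220\right)} = \frac{5866}{-25406 + 26865} = \frac{5866}{1459}$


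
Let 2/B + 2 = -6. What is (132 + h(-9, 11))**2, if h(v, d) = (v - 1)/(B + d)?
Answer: 31764496/1849 ≈ 17179.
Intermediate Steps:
B = -1/4 (B = 2/(-2 - 6) = 2/(-8) = 2*(-1/8) = -1/4 ≈ -0.25000)
h(v, d) = (-1 + v)/(-1/4 + d) (h(v, d) = (v - 1)/(-1/4 + d) = (-1 + v)/(-1/4 + d))
(132 + h(-9, 11))**2 = (132 + 4*(-1 - 9)/(-1 + 4*11))**2 = (132 + 4*(-10)/(-1 + 44))**2 = (132 + 4*(-10)/43)**2 = (132 + 4*(1/43)*(-10))**2 = (132 - 40/43)**2 = (5636/43)**2 = 31764496/1849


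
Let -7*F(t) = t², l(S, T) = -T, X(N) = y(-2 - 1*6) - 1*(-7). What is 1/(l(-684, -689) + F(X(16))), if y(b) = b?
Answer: 7/4822 ≈ 0.0014517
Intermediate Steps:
X(N) = -1 (X(N) = (-2 - 1*6) - 1*(-7) = (-2 - 6) + 7 = -8 + 7 = -1)
F(t) = -t²/7
1/(l(-684, -689) + F(X(16))) = 1/(-1*(-689) - ⅐*(-1)²) = 1/(689 - ⅐*1) = 1/(689 - ⅐) = 1/(4822/7) = 7/4822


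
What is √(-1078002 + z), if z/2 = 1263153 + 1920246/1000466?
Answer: √362414494029393174/500233 ≈ 1203.5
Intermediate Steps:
z = 1263743549544/500233 (z = 2*(1263153 + 1920246/1000466) = 2*(1263153 + 1920246*(1/1000466)) = 2*(1263153 + 960123/500233) = 2*(631871774772/500233) = 1263743549544/500233 ≈ 2.5263e+6)
√(-1078002 + z) = √(-1078002 + 1263743549544/500233) = √(724491375078/500233) = √362414494029393174/500233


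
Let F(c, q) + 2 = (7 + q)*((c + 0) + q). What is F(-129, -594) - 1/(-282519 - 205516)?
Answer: 207121565966/488035 ≈ 4.2440e+5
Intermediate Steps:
F(c, q) = -2 + (7 + q)*(c + q) (F(c, q) = -2 + (7 + q)*((c + 0) + q) = -2 + (7 + q)*(c + q))
F(-129, -594) - 1/(-282519 - 205516) = (-2 + (-594)² + 7*(-129) + 7*(-594) - 129*(-594)) - 1/(-282519 - 205516) = (-2 + 352836 - 903 - 4158 + 76626) - 1/(-488035) = 424399 - 1*(-1/488035) = 424399 + 1/488035 = 207121565966/488035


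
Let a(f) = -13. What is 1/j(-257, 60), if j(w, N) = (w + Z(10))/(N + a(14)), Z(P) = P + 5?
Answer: -47/242 ≈ -0.19421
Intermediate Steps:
Z(P) = 5 + P
j(w, N) = (15 + w)/(-13 + N) (j(w, N) = (w + (5 + 10))/(N - 13) = (w + 15)/(-13 + N) = (15 + w)/(-13 + N))
1/j(-257, 60) = 1/((15 - 257)/(-13 + 60)) = 1/(-242/47) = -47/242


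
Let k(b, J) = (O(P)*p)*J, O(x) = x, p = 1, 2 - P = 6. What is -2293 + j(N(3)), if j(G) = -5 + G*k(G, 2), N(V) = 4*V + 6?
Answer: -2442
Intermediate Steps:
P = -4 (P = 2 - 1*6 = 2 - 6 = -4)
N(V) = 6 + 4*V
k(b, J) = -4*J (k(b, J) = (-4*1)*J = -4*J)
j(G) = -5 - 8*G (j(G) = -5 + G*(-4*2) = -5 + G*(-8) = -5 - 8*G)
-2293 + j(N(3)) = -2293 + (-5 - 8*(6 + 4*3)) = -2293 + (-5 - 8*(6 + 12)) = -2293 + (-5 - 8*18) = -2293 + (-5 - 144) = -2293 - 149 = -2442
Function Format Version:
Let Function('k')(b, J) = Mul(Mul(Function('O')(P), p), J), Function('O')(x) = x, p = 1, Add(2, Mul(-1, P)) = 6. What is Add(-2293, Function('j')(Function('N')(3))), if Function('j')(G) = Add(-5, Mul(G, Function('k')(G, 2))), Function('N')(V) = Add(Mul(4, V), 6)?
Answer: -2442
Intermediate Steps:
P = -4 (P = Add(2, Mul(-1, 6)) = Add(2, -6) = -4)
Function('N')(V) = Add(6, Mul(4, V))
Function('k')(b, J) = Mul(-4, J) (Function('k')(b, J) = Mul(Mul(-4, 1), J) = Mul(-4, J))
Function('j')(G) = Add(-5, Mul(-8, G)) (Function('j')(G) = Add(-5, Mul(G, Mul(-4, 2))) = Add(-5, Mul(G, -8)) = Add(-5, Mul(-8, G)))
Add(-2293, Function('j')(Function('N')(3))) = Add(-2293, Add(-5, Mul(-8, Add(6, Mul(4, 3))))) = Add(-2293, Add(-5, Mul(-8, Add(6, 12)))) = Add(-2293, Add(-5, Mul(-8, 18))) = Add(-2293, Add(-5, -144)) = Add(-2293, -149) = -2442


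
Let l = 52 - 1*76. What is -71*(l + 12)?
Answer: 852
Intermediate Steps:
l = -24 (l = 52 - 76 = -24)
-71*(l + 12) = -71*(-24 + 12) = -71*(-12) = 852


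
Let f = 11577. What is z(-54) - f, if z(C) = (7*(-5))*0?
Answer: -11577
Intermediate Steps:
z(C) = 0 (z(C) = -35*0 = 0)
z(-54) - f = 0 - 1*11577 = 0 - 11577 = -11577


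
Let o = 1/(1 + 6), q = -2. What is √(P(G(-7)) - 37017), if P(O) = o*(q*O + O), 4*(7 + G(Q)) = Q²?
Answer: I*√148071/2 ≈ 192.4*I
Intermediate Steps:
o = ⅐ (o = 1/7 = ⅐ ≈ 0.14286)
G(Q) = -7 + Q²/4
P(O) = -O/7 (P(O) = (-2*O + O)/7 = (-O)/7 = -O/7)
√(P(G(-7)) - 37017) = √(-(-7 + (¼)*(-7)²)/7 - 37017) = √(-(-7 + (¼)*49)/7 - 37017) = √(-(-7 + 49/4)/7 - 37017) = √(-⅐*21/4 - 37017) = √(-¾ - 37017) = √(-148071/4) = I*√148071/2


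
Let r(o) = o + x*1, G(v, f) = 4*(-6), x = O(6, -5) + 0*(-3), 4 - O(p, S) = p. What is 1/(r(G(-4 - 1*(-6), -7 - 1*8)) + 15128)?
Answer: 1/15102 ≈ 6.6216e-5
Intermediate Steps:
O(p, S) = 4 - p
x = -2 (x = (4 - 1*6) + 0*(-3) = (4 - 6) + 0 = -2 + 0 = -2)
G(v, f) = -24
r(o) = -2 + o (r(o) = o - 2*1 = o - 2 = -2 + o)
1/(r(G(-4 - 1*(-6), -7 - 1*8)) + 15128) = 1/((-2 - 24) + 15128) = 1/(-26 + 15128) = 1/15102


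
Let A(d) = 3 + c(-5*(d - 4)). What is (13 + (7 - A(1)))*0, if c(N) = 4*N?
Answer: 0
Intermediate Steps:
A(d) = 83 - 20*d (A(d) = 3 + 4*(-5*(d - 4)) = 3 + 4*(-5*(-4 + d)) = 3 + 4*(20 - 5*d) = 3 + (80 - 20*d) = 83 - 20*d)
(13 + (7 - A(1)))*0 = (13 + (7 - (83 - 20*1)))*0 = (13 + (7 - (83 - 20)))*0 = (13 + (7 - 1*63))*0 = (13 + (7 - 63))*0 = (13 - 56)*0 = -43*0 = 0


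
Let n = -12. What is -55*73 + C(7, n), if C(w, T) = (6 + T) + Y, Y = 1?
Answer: -4020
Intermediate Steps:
C(w, T) = 7 + T (C(w, T) = (6 + T) + 1 = 7 + T)
-55*73 + C(7, n) = -55*73 + (7 - 12) = -4015 - 5 = -4020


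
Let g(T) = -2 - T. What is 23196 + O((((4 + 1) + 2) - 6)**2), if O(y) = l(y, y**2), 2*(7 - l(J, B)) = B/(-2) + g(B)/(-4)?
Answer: 185623/8 ≈ 23203.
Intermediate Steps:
l(J, B) = 27/4 + B/8 (l(J, B) = 7 - (B/(-2) + (-2 - B)/(-4))/2 = 7 - (B*(-1/2) + (-2 - B)*(-1/4))/2 = 7 - (-B/2 + (1/2 + B/4))/2 = 7 - (1/2 - B/4)/2 = 7 + (-1/4 + B/8) = 27/4 + B/8)
O(y) = 27/4 + y**2/8
23196 + O((((4 + 1) + 2) - 6)**2) = 23196 + (27/4 + ((((4 + 1) + 2) - 6)**2)**2/8) = 23196 + (27/4 + (((5 + 2) - 6)**2)**2/8) = 23196 + (27/4 + ((7 - 6)**2)**2/8) = 23196 + (27/4 + (1**2)**2/8) = 23196 + (27/4 + (1/8)*1**2) = 23196 + (27/4 + (1/8)*1) = 23196 + (27/4 + 1/8) = 23196 + 55/8 = 185623/8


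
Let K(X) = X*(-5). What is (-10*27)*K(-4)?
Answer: -5400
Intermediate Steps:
K(X) = -5*X
(-10*27)*K(-4) = (-10*27)*(-5*(-4)) = -270*20 = -5400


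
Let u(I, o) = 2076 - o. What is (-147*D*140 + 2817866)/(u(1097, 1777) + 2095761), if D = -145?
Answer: 2900983/1048030 ≈ 2.7680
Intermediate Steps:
(-147*D*140 + 2817866)/(u(1097, 1777) + 2095761) = (-147*(-145)*140 + 2817866)/((2076 - 1*1777) + 2095761) = (21315*140 + 2817866)/((2076 - 1777) + 2095761) = (2984100 + 2817866)/(299 + 2095761) = 5801966/2096060 = 5801966*(1/2096060) = 2900983/1048030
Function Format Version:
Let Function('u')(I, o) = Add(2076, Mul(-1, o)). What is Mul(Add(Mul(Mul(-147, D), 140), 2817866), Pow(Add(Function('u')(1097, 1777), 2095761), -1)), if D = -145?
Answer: Rational(2900983, 1048030) ≈ 2.7680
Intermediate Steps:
Mul(Add(Mul(Mul(-147, D), 140), 2817866), Pow(Add(Function('u')(1097, 1777), 2095761), -1)) = Mul(Add(Mul(Mul(-147, -145), 140), 2817866), Pow(Add(Add(2076, Mul(-1, 1777)), 2095761), -1)) = Mul(Add(Mul(21315, 140), 2817866), Pow(Add(Add(2076, -1777), 2095761), -1)) = Mul(Add(2984100, 2817866), Pow(Add(299, 2095761), -1)) = Mul(5801966, Pow(2096060, -1)) = Mul(5801966, Rational(1, 2096060)) = Rational(2900983, 1048030)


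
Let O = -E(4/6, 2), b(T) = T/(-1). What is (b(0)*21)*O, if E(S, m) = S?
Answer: 0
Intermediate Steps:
b(T) = -T (b(T) = T*(-1) = -T)
O = -2/3 (O = -4/6 = -1*2/3 = -2/3 ≈ -0.66667)
(b(0)*21)*O = (-1*0*21)*(-2/3) = (0*21)*(-2/3) = 0*(-2/3) = 0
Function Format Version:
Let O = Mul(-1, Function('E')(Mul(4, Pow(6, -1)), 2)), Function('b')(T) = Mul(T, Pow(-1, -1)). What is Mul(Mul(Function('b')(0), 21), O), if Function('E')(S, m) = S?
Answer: 0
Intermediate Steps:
Function('b')(T) = Mul(-1, T) (Function('b')(T) = Mul(T, -1) = Mul(-1, T))
O = Rational(-2, 3) (O = Mul(-1, Mul(4, Pow(6, -1))) = Mul(-1, Mul(4, Rational(1, 6))) = Mul(-1, Rational(2, 3)) = Rational(-2, 3) ≈ -0.66667)
Mul(Mul(Function('b')(0), 21), O) = Mul(Mul(Mul(-1, 0), 21), Rational(-2, 3)) = Mul(Mul(0, 21), Rational(-2, 3)) = Mul(0, Rational(-2, 3)) = 0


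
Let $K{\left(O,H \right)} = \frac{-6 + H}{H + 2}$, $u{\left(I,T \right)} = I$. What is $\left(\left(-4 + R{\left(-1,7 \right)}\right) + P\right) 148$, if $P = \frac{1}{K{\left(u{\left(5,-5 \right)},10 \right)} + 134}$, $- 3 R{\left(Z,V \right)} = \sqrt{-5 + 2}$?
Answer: $- \frac{238132}{403} - \frac{148 i \sqrt{3}}{3} \approx -590.9 - 85.448 i$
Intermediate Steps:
$R{\left(Z,V \right)} = - \frac{i \sqrt{3}}{3}$ ($R{\left(Z,V \right)} = - \frac{\sqrt{-5 + 2}}{3} = - \frac{\sqrt{-3}}{3} = - \frac{i \sqrt{3}}{3}$)
$K{\left(O,H \right)} = \frac{-6 + H}{2 + H}$
$P = \frac{3}{403}$ ($P = \frac{1}{\frac{-6 + 10}{2 + 10} + 134} = \frac{1}{\frac{1}{12} \cdot 4 + 134} = \frac{1}{\frac{1}{3} + 134} = \frac{1}{\frac{403}{3}} = \frac{3}{403} \approx 0.0074442$)
$\left(\left(-4 + R{\left(-1,7 \right)}\right) + P\right) 148 = \left(\left(-4 - \frac{i \sqrt{3}}{3}\right) + \frac{3}{403}\right) 148 = \left(- \frac{1609}{403} - \frac{i \sqrt{3}}{3}\right) 148 = - \frac{238132}{403} - \frac{148 i \sqrt{3}}{3}$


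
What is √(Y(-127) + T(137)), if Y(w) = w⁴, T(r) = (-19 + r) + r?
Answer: 16*√1016191 ≈ 16129.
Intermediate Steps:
T(r) = -19 + 2*r
√(Y(-127) + T(137)) = √((-127)⁴ + (-19 + 2*137)) = √(260144641 + (-19 + 274)) = √(260144641 + 255) = √260144896 = 16*√1016191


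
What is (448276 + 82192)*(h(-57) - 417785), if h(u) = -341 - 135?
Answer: -221874076148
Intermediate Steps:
h(u) = -476
(448276 + 82192)*(h(-57) - 417785) = (448276 + 82192)*(-476 - 417785) = 530468*(-418261) = -221874076148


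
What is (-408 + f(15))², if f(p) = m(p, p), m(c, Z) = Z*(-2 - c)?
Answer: 439569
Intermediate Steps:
f(p) = -p*(2 + p)
(-408 + f(15))² = (-408 - 1*15*(2 + 15))² = (-408 - 1*15*17)² = (-408 - 255)² = (-663)² = 439569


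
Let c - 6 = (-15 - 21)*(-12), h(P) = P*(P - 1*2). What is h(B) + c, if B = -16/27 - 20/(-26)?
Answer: 53922358/123201 ≈ 437.68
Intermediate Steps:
B = 62/351 (B = -16*1/27 - 20*(-1/26) = -16/27 + 10/13 = 62/351 ≈ 0.17664)
h(P) = P*(-2 + P) (h(P) = P*(P - 2) = P*(-2 + P))
c = 438 (c = 6 + (-15 - 21)*(-12) = 6 - 36*(-12) = 6 + 432 = 438)
h(B) + c = 62*(-2 + 62/351)/351 + 438 = (62/351)*(-640/351) + 438 = -39680/123201 + 438 = 53922358/123201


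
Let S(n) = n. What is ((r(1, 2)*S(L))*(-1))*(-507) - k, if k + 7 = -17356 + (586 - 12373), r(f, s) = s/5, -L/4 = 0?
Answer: 29150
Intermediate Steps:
L = 0 (L = -4*0 = 0)
r(f, s) = s/5 (r(f, s) = s*(⅕) = s/5)
k = -29150 (k = -7 + (-17356 + (586 - 12373)) = -7 + (-17356 - 11787) = -7 - 29143 = -29150)
((r(1, 2)*S(L))*(-1))*(-507) - k = ((((⅕)*2)*0)*(-1))*(-507) - 1*(-29150) = (((⅖)*0)*(-1))*(-507) + 29150 = (0*(-1))*(-507) + 29150 = 0*(-507) + 29150 = 0 + 29150 = 29150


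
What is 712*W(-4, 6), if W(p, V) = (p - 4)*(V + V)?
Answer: -68352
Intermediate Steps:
W(p, V) = 2*V*(-4 + p) (W(p, V) = (-4 + p)*(2*V) = 2*V*(-4 + p))
712*W(-4, 6) = 712*(2*6*(-4 - 4)) = 712*(2*6*(-8)) = 712*(-96) = -68352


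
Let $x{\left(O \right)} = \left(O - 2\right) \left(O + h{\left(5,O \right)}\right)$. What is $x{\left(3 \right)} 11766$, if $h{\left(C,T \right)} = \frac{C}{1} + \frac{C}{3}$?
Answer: $113738$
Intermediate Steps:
$h{\left(C,T \right)} = \frac{4 C}{3}$ ($h{\left(C,T \right)} = C 1 + C \frac{1}{3} = C + \frac{C}{3} = \frac{4 C}{3}$)
$x{\left(O \right)} = \left(-2 + O\right) \left(\frac{20}{3} + O\right)$ ($x{\left(O \right)} = \left(O - 2\right) \left(O + \frac{4}{3} \cdot 5\right) = \left(-2 + O\right) \left(O + \frac{20}{3}\right) = \left(-2 + O\right) \left(\frac{20}{3} + O\right)$)
$x{\left(3 \right)} 11766 = \left(- \frac{40}{3} + 3^{2} + \frac{14}{3} \cdot 3\right) 11766 = \left(- \frac{40}{3} + 9 + 14\right) 11766 = \frac{29}{3} \cdot 11766 = 113738$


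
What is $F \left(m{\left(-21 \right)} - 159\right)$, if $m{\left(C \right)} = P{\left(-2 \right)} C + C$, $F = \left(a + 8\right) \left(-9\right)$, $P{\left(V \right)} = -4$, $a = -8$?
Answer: $0$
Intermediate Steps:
$F = 0$ ($F = \left(-8 + 8\right) \left(-9\right) = 0 \left(-9\right) = 0$)
$m{\left(C \right)} = - 3 C$ ($m{\left(C \right)} = - 4 C + C = - 3 C$)
$F \left(m{\left(-21 \right)} - 159\right) = 0 \left(\left(-3\right) \left(-21\right) - 159\right) = 0 \left(63 - 159\right) = 0 \left(-96\right) = 0$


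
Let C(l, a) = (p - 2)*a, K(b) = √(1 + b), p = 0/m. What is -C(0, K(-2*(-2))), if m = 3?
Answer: 2*√5 ≈ 4.4721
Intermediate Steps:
p = 0 (p = 0/3 = 0*(⅓) = 0)
C(l, a) = -2*a (C(l, a) = (0 - 2)*a = -2*a)
-C(0, K(-2*(-2))) = -(-2)*√(1 - 2*(-2)) = -(-2)*√(1 + 4) = -(-2)*√5 = 2*√5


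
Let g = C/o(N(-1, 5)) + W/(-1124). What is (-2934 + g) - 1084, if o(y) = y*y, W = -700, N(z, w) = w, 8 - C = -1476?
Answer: -27805071/7025 ≈ -3958.0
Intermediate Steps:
C = 1484 (C = 8 - 1*(-1476) = 8 + 1476 = 1484)
o(y) = y**2
g = 421379/7025 (g = 1484/(5**2) - 700/(-1124) = 1484/25 - 700*(-1/1124) = 1484*(1/25) + 175/281 = 1484/25 + 175/281 = 421379/7025 ≈ 59.983)
(-2934 + g) - 1084 = (-2934 + 421379/7025) - 1084 = -20189971/7025 - 1084 = -27805071/7025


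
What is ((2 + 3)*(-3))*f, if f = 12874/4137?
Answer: -64370/1379 ≈ -46.679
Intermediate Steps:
f = 12874/4137 (f = 12874*(1/4137) = 12874/4137 ≈ 3.1119)
((2 + 3)*(-3))*f = ((2 + 3)*(-3))*(12874/4137) = (5*(-3))*(12874/4137) = -15*12874/4137 = -64370/1379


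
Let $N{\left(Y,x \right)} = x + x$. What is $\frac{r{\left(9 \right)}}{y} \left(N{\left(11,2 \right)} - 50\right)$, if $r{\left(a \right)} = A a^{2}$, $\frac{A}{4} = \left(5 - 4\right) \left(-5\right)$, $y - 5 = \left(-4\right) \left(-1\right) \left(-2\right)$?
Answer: $-24840$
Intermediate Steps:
$y = -3$ ($y = 5 + \left(-4\right) \left(-1\right) \left(-2\right) = 5 + 4 \left(-2\right) = 5 - 8 = -3$)
$A = -20$ ($A = 4 \left(5 - 4\right) \left(-5\right) = 4 \cdot 1 \left(-5\right) = 4 \left(-5\right) = -20$)
$N{\left(Y,x \right)} = 2 x$
$r{\left(a \right)} = - 20 a^{2}$
$\frac{r{\left(9 \right)}}{y} \left(N{\left(11,2 \right)} - 50\right) = \frac{\left(-20\right) 9^{2}}{-3} \left(2 \cdot 2 - 50\right) = \left(-20\right) 81 \left(- \frac{1}{3}\right) \left(4 - 50\right) = \left(-1620\right) \left(- \frac{1}{3}\right) \left(-46\right) = 540 \left(-46\right) = -24840$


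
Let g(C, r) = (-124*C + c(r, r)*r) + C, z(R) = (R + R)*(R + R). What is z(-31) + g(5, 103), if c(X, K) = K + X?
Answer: 24447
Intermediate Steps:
z(R) = 4*R**2 (z(R) = (2*R)*(2*R) = 4*R**2)
g(C, r) = -123*C + 2*r**2 (g(C, r) = (-124*C + (r + r)*r) + C = (-124*C + (2*r)*r) + C = (-124*C + 2*r**2) + C = -123*C + 2*r**2)
z(-31) + g(5, 103) = 4*(-31)**2 + (-123*5 + 2*103**2) = 4*961 + (-615 + 2*10609) = 3844 + (-615 + 21218) = 3844 + 20603 = 24447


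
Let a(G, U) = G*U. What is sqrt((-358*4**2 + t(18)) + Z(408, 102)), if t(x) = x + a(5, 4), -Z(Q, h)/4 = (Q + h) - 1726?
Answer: I*sqrt(826) ≈ 28.74*I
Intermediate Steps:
Z(Q, h) = 6904 - 4*Q - 4*h (Z(Q, h) = -4*((Q + h) - 1726) = -4*(-1726 + Q + h) = 6904 - 4*Q - 4*h)
t(x) = 20 + x (t(x) = x + 5*4 = x + 20 = 20 + x)
sqrt((-358*4**2 + t(18)) + Z(408, 102)) = sqrt((-358*4**2 + (20 + 18)) + (6904 - 4*408 - 4*102)) = sqrt((-358*16 + 38) + (6904 - 1632 - 408)) = sqrt((-5728 + 38) + 4864) = sqrt(-5690 + 4864) = sqrt(-826) = I*sqrt(826)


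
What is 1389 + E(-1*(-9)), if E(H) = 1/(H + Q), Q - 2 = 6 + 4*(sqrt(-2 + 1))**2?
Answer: 18058/13 ≈ 1389.1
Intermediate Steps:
Q = 4 (Q = 2 + (6 + 4*(sqrt(-2 + 1))**2) = 2 + (6 + 4*(sqrt(-1))**2) = 2 + (6 + 4*I**2) = 2 + (6 + 4*(-1)) = 2 + (6 - 4) = 2 + 2 = 4)
E(H) = 1/(4 + H) (E(H) = 1/(H + 4) = 1/(4 + H))
1389 + E(-1*(-9)) = 1389 + 1/(4 - 1*(-9)) = 1389 + 1/(4 + 9) = 1389 + 1/13 = 18058/13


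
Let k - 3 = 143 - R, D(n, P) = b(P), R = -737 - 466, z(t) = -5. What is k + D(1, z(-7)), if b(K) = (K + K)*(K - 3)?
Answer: 1429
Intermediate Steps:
R = -1203
b(K) = 2*K*(-3 + K) (b(K) = (2*K)*(-3 + K) = 2*K*(-3 + K))
D(n, P) = 2*P*(-3 + P)
k = 1349 (k = 3 + (143 - 1*(-1203)) = 3 + (143 + 1203) = 3 + 1346 = 1349)
k + D(1, z(-7)) = 1349 + 2*(-5)*(-3 - 5) = 1349 + 2*(-5)*(-8) = 1349 + 80 = 1429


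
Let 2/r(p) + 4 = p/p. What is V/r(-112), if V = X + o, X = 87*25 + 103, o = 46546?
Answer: -73236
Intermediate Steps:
r(p) = -⅔ (r(p) = 2/(-4 + p/p) = 2/(-4 + 1) = 2/(-3) = 2*(-⅓) = -⅔)
X = 2278 (X = 2175 + 103 = 2278)
V = 48824 (V = 2278 + 46546 = 48824)
V/r(-112) = 48824/(-⅔) = 48824*(-3/2) = -73236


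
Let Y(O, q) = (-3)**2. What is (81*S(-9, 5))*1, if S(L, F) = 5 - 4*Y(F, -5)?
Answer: -2511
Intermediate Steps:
Y(O, q) = 9
S(L, F) = -31 (S(L, F) = 5 - 4*9 = 5 - 36 = -31)
(81*S(-9, 5))*1 = (81*(-31))*1 = -2511*1 = -2511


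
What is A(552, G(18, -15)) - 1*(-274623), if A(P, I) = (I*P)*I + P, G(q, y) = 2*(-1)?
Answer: 277383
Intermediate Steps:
G(q, y) = -2
A(P, I) = P + P*I² (A(P, I) = P*I² + P = P + P*I²)
A(552, G(18, -15)) - 1*(-274623) = 552*(1 + (-2)²) - 1*(-274623) = 552*(1 + 4) + 274623 = 552*5 + 274623 = 2760 + 274623 = 277383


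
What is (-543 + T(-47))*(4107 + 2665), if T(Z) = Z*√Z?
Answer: -3677196 - 318284*I*√47 ≈ -3.6772e+6 - 2.182e+6*I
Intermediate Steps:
T(Z) = Z^(3/2)
(-543 + T(-47))*(4107 + 2665) = (-543 + (-47)^(3/2))*(4107 + 2665) = (-543 - 47*I*√47)*6772 = -3677196 - 318284*I*√47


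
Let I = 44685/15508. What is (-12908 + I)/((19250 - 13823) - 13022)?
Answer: 200132579/117783260 ≈ 1.6992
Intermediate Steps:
I = 44685/15508 (I = 44685*(1/15508) = 44685/15508 ≈ 2.8814)
(-12908 + I)/((19250 - 13823) - 13022) = (-12908 + 44685/15508)/((19250 - 13823) - 13022) = -200132579/(15508*(5427 - 13022)) = -200132579/15508/(-7595) = -200132579/15508*(-1/7595) = 200132579/117783260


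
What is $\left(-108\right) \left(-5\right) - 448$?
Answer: $92$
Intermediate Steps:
$\left(-108\right) \left(-5\right) - 448 = 540 - 448 = 92$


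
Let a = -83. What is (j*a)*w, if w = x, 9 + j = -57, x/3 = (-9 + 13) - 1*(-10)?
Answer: 230076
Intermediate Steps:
x = 42 (x = 3*((-9 + 13) - 1*(-10)) = 3*(4 + 10) = 3*14 = 42)
j = -66 (j = -9 - 57 = -66)
w = 42
(j*a)*w = -66*(-83)*42 = 5478*42 = 230076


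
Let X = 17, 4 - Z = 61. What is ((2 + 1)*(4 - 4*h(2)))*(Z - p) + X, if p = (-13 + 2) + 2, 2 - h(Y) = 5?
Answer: -2287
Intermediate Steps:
h(Y) = -3 (h(Y) = 2 - 1*5 = 2 - 5 = -3)
Z = -57 (Z = 4 - 1*61 = 4 - 61 = -57)
p = -9 (p = -11 + 2 = -9)
((2 + 1)*(4 - 4*h(2)))*(Z - p) + X = ((2 + 1)*(4 - 4*(-3)))*(-57 - 1*(-9)) + 17 = (3*(4 + 12))*(-57 + 9) + 17 = (3*16)*(-48) + 17 = 48*(-48) + 17 = -2304 + 17 = -2287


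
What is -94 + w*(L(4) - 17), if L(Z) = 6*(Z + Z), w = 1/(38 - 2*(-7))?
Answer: -4857/52 ≈ -93.404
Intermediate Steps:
w = 1/52 (w = 1/(38 + 14) = 1/52 ≈ 0.019231)
L(Z) = 12*Z (L(Z) = 6*(2*Z) = 12*Z)
-94 + w*(L(4) - 17) = -94 + (12*4 - 17)/52 = -94 + (48 - 17)/52 = -94 + (1/52)*31 = -94 + 31/52 = -4857/52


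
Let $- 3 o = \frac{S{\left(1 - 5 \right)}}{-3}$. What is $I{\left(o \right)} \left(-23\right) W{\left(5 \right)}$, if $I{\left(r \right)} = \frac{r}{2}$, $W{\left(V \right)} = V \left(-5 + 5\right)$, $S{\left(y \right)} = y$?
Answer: $0$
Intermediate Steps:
$W{\left(V \right)} = 0$ ($W{\left(V \right)} = V 0 = 0$)
$o = - \frac{4}{9}$ ($o = - \frac{\left(1 - 5\right) \frac{1}{-3}}{3} = - \frac{\left(1 - 5\right) \left(- \frac{1}{3}\right)}{3} = - \frac{\left(-4\right) \left(- \frac{1}{3}\right)}{3} = \left(- \frac{1}{3}\right) \frac{4}{3} = - \frac{4}{9} \approx -0.44444$)
$I{\left(r \right)} = \frac{r}{2}$ ($I{\left(r \right)} = r \frac{1}{2} = \frac{r}{2}$)
$I{\left(o \right)} \left(-23\right) W{\left(5 \right)} = \frac{1}{2} \left(- \frac{4}{9}\right) \left(-23\right) 0 = \left(- \frac{2}{9}\right) \left(-23\right) 0 = \frac{46}{9} \cdot 0 = 0$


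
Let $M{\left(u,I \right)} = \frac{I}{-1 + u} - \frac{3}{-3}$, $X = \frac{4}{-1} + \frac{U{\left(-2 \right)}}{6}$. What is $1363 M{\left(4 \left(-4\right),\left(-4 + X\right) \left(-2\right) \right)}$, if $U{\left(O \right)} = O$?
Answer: $\frac{1363}{51} \approx 26.725$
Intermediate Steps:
$X = - \frac{13}{3}$ ($X = \frac{4}{-1} - \frac{2}{6} = 4 \left(-1\right) - \frac{1}{3} = -4 - \frac{1}{3} = - \frac{13}{3} \approx -4.3333$)
$M{\left(u,I \right)} = 1 + \frac{I}{-1 + u}$ ($M{\left(u,I \right)} = \frac{I}{-1 + u} - -1 = \frac{I}{-1 + u} + 1 = 1 + \frac{I}{-1 + u}$)
$1363 M{\left(4 \left(-4\right),\left(-4 + X\right) \left(-2\right) \right)} = 1363 \frac{-1 + \left(-4 - \frac{13}{3}\right) \left(-2\right) + 4 \left(-4\right)}{-1 + 4 \left(-4\right)} = 1363 \frac{-1 - - \frac{50}{3} - 16}{-1 - 16} = 1363 \frac{-1 + \frac{50}{3} - 16}{-17} = 1363 \left(\left(- \frac{1}{17}\right) \left(- \frac{1}{3}\right)\right) = 1363 \cdot \frac{1}{51} = \frac{1363}{51}$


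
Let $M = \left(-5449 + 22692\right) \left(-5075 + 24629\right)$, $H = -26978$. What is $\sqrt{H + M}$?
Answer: $2 \sqrt{84285661} \approx 18361.0$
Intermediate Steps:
$M = 337169622$ ($M = 17243 \cdot 19554 = 337169622$)
$\sqrt{H + M} = \sqrt{-26978 + 337169622} = \sqrt{337142644} = 2 \sqrt{84285661}$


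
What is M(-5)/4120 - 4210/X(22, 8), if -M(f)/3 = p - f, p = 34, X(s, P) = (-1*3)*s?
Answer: 8668739/135960 ≈ 63.759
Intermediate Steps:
X(s, P) = -3*s
M(f) = -102 + 3*f (M(f) = -3*(34 - f) = -102 + 3*f)
M(-5)/4120 - 4210/X(22, 8) = (-102 + 3*(-5))/4120 - 4210/((-3*22)) = (-102 - 15)*(1/4120) - 4210/(-66) = -117*1/4120 - 4210*(-1/66) = -117/4120 + 2105/33 = 8668739/135960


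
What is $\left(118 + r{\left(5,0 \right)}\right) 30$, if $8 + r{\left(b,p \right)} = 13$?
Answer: $3690$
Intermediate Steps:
$r{\left(b,p \right)} = 5$ ($r{\left(b,p \right)} = -8 + 13 = 5$)
$\left(118 + r{\left(5,0 \right)}\right) 30 = \left(118 + 5\right) 30 = 123 \cdot 30 = 3690$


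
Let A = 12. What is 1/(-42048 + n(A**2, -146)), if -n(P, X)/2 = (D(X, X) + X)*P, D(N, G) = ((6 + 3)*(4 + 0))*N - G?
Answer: 1/1471680 ≈ 6.7950e-7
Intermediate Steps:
D(N, G) = -G + 36*N (D(N, G) = (9*4)*N - G = 36*N - G = -G + 36*N)
n(P, X) = -72*P*X (n(P, X) = -2*((-X + 36*X) + X)*P = -2*(35*X + X)*P = -2*36*X*P = -72*P*X)
1/(-42048 + n(A**2, -146)) = 1/(-42048 - 72*12**2*(-146)) = 1/(-42048 - 72*144*(-146)) = 1/(-42048 + 1513728) = 1/1471680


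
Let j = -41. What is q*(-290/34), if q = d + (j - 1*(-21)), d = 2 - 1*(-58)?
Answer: -5800/17 ≈ -341.18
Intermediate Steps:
d = 60 (d = 2 + 58 = 60)
q = 40 (q = 60 + (-41 - 1*(-21)) = 60 + (-41 + 21) = 60 - 20 = 40)
q*(-290/34) = 40*(-290/34) = 40*(-290*1/34) = 40*(-145/17) = -5800/17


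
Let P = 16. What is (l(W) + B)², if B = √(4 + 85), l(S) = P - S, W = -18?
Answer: (34 + √89)² ≈ 1886.5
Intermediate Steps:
l(S) = 16 - S
B = √89 ≈ 9.4340
(l(W) + B)² = ((16 - 1*(-18)) + √89)² = ((16 + 18) + √89)² = (34 + √89)²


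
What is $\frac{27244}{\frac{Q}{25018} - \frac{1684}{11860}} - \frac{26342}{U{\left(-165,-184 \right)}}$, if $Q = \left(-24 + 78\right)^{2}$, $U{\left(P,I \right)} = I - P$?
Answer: $- \frac{19173848457562}{17923061} \approx -1.0698 \cdot 10^{6}$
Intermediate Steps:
$Q = 2916$ ($Q = 54^{2} = 2916$)
$\frac{27244}{\frac{Q}{25018} - \frac{1684}{11860}} - \frac{26342}{U{\left(-165,-184 \right)}} = \frac{27244}{\frac{2916}{25018} - \frac{1684}{11860}} - \frac{26342}{-184 - -165} = \frac{27244}{2916 \cdot \frac{1}{25018} - \frac{421}{2965}} - \frac{26342}{-184 + 165} = \frac{27244}{\frac{1458}{12509} - \frac{421}{2965}} - \frac{26342}{-19} = \frac{27244}{- \frac{943319}{37089185}} - - \frac{26342}{19} = 27244 \left(- \frac{37089185}{943319}\right) + \frac{26342}{19} = - \frac{1010457756140}{943319} + \frac{26342}{19} = - \frac{19173848457562}{17923061}$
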